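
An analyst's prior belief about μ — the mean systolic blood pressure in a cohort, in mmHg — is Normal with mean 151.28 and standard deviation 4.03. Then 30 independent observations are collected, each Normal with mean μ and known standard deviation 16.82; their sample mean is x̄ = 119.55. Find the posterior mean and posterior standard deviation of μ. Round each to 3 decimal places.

Posterior mean ≈ 131.206; posterior SD ≈ 2.443

With known σ, the Normal prior is conjugate. Weight on the data is w = (n/σ²)/(n/σ² + 1/τ₀²) = 0.106040/(0.106040+0.0615729) = 0.63265.
Posterior mean = w·x̄ + (1−w)·μ₀ = 0.63265·119.55 + 0.36735·151.28 = 131.206. Posterior variance = 1/(0.106040+0.0615729) = 5.96613, so SD = 2.443.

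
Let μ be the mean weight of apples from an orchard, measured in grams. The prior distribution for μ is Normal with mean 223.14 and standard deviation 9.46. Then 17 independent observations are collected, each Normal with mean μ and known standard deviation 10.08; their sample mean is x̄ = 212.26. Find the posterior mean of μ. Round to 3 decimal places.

Posterior mean ≈ 212.941

With known σ, the Normal prior is conjugate. Weight on the data is w = (n/σ²)/(n/σ² + 1/τ₀²) = 0.167312/(0.167312+0.0111742) = 0.93739.
Posterior mean = w·x̄ + (1−w)·μ₀ = 0.93739·212.26 + 0.062605·223.14 = 212.941.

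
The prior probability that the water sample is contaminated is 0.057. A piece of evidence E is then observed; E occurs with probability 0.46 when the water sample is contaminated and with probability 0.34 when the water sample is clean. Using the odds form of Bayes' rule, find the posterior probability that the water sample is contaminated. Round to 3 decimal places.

Prior odds = 0.057/(1−0.057) = 0.060445.
Likelihood ratio for E = 0.46/0.34 = 1.3529.
Posterior odds = prior odds × LR = 0.081779.
Posterior probability = odds/(1+odds) = 0.081779/1.0818 = 0.076.

Posterior probability ≈ 0.076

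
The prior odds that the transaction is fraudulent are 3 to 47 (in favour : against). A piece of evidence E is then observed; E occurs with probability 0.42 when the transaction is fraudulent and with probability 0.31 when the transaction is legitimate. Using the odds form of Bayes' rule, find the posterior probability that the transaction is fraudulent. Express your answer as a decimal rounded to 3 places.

Posterior probability ≈ 0.080

Prior odds = 3/47 = 0.063830.
Likelihood ratio for E = 0.42/0.31 = 1.3548.
Posterior odds = prior odds × LR = 0.086479.
Posterior probability = odds/(1+odds) = 0.086479/1.0865 = 0.080.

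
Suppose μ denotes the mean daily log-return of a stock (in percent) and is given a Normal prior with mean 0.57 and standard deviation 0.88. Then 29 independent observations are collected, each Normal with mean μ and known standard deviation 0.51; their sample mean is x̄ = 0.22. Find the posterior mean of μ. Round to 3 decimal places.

Prior precision 1/τ₀² = 1/0.88² = 1.29132; data precision n/σ² = 29/0.51² = 111.496.
Posterior precision = 1.29132 + 111.496 = 112.787.
Posterior mean = (1.29132·0.57 + 111.496·0.22) / 112.787 = 0.224.

Posterior mean ≈ 0.224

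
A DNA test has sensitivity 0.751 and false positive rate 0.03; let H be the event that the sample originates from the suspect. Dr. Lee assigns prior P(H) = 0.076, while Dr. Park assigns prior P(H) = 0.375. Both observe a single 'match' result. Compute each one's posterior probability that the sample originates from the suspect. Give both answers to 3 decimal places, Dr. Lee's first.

The likelihood ratio for a 'match' result is 0.751/0.03 = 25.033.
Dr. Lee: prior odds 0.076/0.924 = 0.082251; posterior odds 2.0590; posterior probability 0.673.
Dr. Park: prior odds 0.375/0.625 = 0.60000; posterior odds 15.020; posterior probability 0.938.

Dr. Lee: 0.673; Dr. Park: 0.938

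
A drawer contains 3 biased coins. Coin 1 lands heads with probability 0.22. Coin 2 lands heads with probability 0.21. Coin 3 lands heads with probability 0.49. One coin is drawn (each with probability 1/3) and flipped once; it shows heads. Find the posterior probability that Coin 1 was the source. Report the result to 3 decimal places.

P(heads|C1) = 0.22; P(heads|C2) = 0.21; P(heads|C3) = 0.49.
Prior × likelihood for each source: 0.333333·0.22=0.07333, 0.333333·0.21=0.07000, 0.333333·0.49=0.1633. Summing gives P(heads) = 0.30667.
P(Coin 1 | heads) = 0.07333 / 0.30667 = 0.239.

Posterior probability ≈ 0.239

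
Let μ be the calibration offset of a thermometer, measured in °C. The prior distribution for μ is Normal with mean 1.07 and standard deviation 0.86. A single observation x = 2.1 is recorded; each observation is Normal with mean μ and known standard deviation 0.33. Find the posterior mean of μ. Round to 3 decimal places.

Prior precision 1/τ₀² = 1/0.86² = 1.35208; data precision n/σ² = 1/0.33² = 9.18274.
Posterior precision = 1.35208 + 9.18274 = 10.5348.
Posterior mean = (1.35208·1.07 + 9.18274·2.1) / 10.5348 = 1.968.

Posterior mean ≈ 1.968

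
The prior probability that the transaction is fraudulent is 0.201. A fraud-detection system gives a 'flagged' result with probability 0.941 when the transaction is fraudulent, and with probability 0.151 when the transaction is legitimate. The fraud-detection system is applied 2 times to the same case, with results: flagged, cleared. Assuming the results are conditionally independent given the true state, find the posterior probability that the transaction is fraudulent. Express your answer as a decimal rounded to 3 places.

Posterior P(H) ≈ 0.098

With H the event that the transaction is fraudulent, the joint likelihood of the observed sequence is P(data|H) = 0.941·0.059 = 0.055519 and P(data|¬H) = 0.151·0.849 = 0.12820.
Bayes: P(H|data) = 0.201·0.055519 / (0.201·0.055519 + 0.799·0.12820) = 0.011159/0.11359 = 0.0982.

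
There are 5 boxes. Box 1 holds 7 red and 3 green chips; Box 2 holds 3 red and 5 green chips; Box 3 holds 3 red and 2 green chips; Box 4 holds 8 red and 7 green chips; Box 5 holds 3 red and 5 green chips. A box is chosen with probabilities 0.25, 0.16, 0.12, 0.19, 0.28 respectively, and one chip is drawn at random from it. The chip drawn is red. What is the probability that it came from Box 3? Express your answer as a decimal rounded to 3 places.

Posterior probability ≈ 0.140

P(red|Box 1) = 0.7; P(red|Box 2) = 0.375; P(red|Box 3) = 0.6; P(red|Box 4) = 0.5333; P(red|Box 5) = 0.375.
Prior × likelihood for each source: 0.25·0.7=0.1750, 0.16·0.375=0.06000, 0.12·0.6=0.07200, 0.19·0.5333=0.1013, 0.28·0.375=0.1050. Summing gives P(red) = 0.51333.
P(Box 3 | red) = 0.07200 / 0.51333 = 0.140.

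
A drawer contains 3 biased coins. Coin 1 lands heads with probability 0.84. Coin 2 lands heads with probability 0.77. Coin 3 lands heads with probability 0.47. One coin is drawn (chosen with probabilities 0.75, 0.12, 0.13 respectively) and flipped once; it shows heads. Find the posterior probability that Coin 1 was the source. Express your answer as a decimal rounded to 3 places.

Tabulate prior·likelihood by source: [1] prior 0.75, lik 0.84, product 0.6300; [2] prior 0.12, lik 0.77, product 0.09240; [3] prior 0.13, lik 0.47, product 0.06110.
Normalizing constant = 0.78350; the posterior for Coin 1 is its product over the sum, 0.6300/0.78350 = 0.804.

Posterior probability ≈ 0.804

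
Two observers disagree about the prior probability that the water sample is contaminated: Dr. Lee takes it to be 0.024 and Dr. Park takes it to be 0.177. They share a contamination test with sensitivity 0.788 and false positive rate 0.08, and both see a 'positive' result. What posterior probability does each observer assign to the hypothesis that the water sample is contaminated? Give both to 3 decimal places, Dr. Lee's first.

The likelihood ratio for a 'positive' result is 0.788/0.08 = 9.8500.
Dr. Lee: prior odds 0.024/0.976 = 0.024590; posterior odds 0.24221; posterior probability 0.195.
Dr. Park: prior odds 0.177/0.823 = 0.21507; posterior odds 2.1184; posterior probability 0.679.

Dr. Lee: 0.195; Dr. Park: 0.679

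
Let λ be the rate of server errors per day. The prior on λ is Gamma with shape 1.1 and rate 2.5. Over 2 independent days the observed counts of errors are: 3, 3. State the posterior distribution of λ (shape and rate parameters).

Posterior: Gamma(shape=7.1, rate=4.5)

Total count ∑xᵢ = 6 over n = 2 days.
Gamma is conjugate to the Poisson likelihood: posterior is Gamma(shape = 1.1+6 = 7.1, rate = 2.5+2 = 4.5).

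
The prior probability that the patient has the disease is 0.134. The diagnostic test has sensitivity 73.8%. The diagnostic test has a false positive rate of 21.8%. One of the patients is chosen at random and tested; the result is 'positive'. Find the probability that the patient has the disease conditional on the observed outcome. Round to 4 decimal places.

P(H | E) ≈ 0.3438

Let H be the event that the patient has the disease. P(H) = 0.134, so P(¬H) = 0.866. With E the 'positive' result, P(E|H) = 0.738 and P(E|¬H) = 0.218.
P(E) = 0.738·0.134 + 0.218·0.866 = 0.098892 + 0.18879 = 0.28768.
By Bayes' theorem, P(H|E) = 0.098892 / 0.28768 = 0.3438.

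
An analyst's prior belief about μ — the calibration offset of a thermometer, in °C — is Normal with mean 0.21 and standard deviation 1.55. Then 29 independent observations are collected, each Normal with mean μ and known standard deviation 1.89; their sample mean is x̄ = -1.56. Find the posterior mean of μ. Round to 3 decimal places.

Posterior mean ≈ -1.474

With known σ, the Normal prior is conjugate. Weight on the data is w = (n/σ²)/(n/σ² + 1/τ₀²) = 8.11847/(8.11847+0.416233) = 0.95123.
Posterior mean = w·x̄ + (1−w)·μ₀ = 0.95123·-1.56 + 0.048769·0.21 = -1.474.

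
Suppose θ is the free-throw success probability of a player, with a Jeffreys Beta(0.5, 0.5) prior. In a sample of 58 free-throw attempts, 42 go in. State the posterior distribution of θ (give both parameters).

The binomial likelihood is conjugate to the Beta prior: with 42 successes and 16 failures, the posterior is Beta(0.5+42, 0.5+16) = Beta(42.5, 16.5).

Posterior: Beta(42.5, 16.5)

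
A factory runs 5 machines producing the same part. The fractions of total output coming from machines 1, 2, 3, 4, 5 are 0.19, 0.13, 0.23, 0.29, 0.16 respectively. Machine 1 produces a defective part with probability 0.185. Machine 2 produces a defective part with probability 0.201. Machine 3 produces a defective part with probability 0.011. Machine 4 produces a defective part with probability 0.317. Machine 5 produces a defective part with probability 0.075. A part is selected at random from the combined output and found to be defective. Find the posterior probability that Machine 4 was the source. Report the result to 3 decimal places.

Posterior probability ≈ 0.548

P(defective|M1) = 0.185; P(defective|M2) = 0.201; P(defective|M3) = 0.011; P(defective|M4) = 0.317; P(defective|M5) = 0.075.
Prior × likelihood for each source: 0.19·0.185=0.03515, 0.13·0.201=0.02613, 0.23·0.011=0.002530, 0.29·0.317=0.09193, 0.16·0.075=0.01200. Summing gives P(defective) = 0.16774.
P(Machine 4 | defective) = 0.09193 / 0.16774 = 0.548.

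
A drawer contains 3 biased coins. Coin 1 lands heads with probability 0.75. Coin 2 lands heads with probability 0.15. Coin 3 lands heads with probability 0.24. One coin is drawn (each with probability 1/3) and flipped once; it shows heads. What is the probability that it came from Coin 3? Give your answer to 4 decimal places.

Posterior probability ≈ 0.2105

Tabulate prior·likelihood by source: [1] prior 0.333333, lik 0.75, product 0.2500; [2] prior 0.333333, lik 0.15, product 0.05000; [3] prior 0.333333, lik 0.24, product 0.08000.
Normalizing constant = 0.38000; the posterior for Coin 3 is its product over the sum, 0.08000/0.38000 = 0.2105.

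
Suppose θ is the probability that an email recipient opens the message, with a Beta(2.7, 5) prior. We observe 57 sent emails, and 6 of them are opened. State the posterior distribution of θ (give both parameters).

Posterior: Beta(8.7, 56)

Observing 6 successes and 51 failures updates Beta(2.7, 5) by adding the success and failure counts to the two shape parameters: α = 2.7+6 = 8.7, β = 5+51 = 56.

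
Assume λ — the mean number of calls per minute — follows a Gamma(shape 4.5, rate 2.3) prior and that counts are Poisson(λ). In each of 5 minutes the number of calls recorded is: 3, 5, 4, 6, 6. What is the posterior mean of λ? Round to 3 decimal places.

Posterior mean ≈ 3.904

Total count ∑xᵢ = 24 over n = 5 minutes.
Gamma is conjugate to the Poisson likelihood: posterior is Gamma(shape = 4.5+24 = 28.5, rate = 2.3+5 = 7.3).
E[λ | data] = 28.5/7.3 = 3.904.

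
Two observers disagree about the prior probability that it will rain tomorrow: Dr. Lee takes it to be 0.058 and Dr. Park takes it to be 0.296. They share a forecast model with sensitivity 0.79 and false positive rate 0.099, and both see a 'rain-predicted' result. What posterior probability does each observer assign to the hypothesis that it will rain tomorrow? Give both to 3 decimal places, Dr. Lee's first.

Dr. Lee: 0.329; Dr. Park: 0.770

The likelihood ratio for a 'rain-predicted' result is 0.79/0.099 = 7.9798.
Dr. Lee: prior odds 0.058/0.942 = 0.061571; posterior odds 0.49133; posterior probability 0.329.
Dr. Park: prior odds 0.296/0.704 = 0.42045; posterior odds 3.3551; posterior probability 0.770.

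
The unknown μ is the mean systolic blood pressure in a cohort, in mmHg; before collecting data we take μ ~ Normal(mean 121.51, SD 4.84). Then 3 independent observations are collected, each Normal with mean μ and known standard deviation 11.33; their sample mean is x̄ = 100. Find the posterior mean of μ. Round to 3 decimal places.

Posterior mean ≈ 113.900

With known σ, the Normal prior is conjugate. Weight on the data is w = (n/σ²)/(n/σ² + 1/τ₀²) = 0.0233701/(0.0233701+0.0426883) = 0.35378.
Posterior mean = w·x̄ + (1−w)·μ₀ = 0.35378·100 + 0.64622·121.51 = 113.900.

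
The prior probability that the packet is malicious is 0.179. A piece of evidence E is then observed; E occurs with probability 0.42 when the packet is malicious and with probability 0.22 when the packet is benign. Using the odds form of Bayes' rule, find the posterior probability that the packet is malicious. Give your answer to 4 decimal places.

Prior odds = 0.179/(1−0.179) = 0.21803. In log-odds, ln(0.21803) = -1.5231.
Add log likelihood ratio: ln(1.9091) = 0.64663.
Posterior log-odds = -0.87651, so posterior odds = exp(-0.87651) = 0.41623. Converting, P(H|E) = 0.41623/1.4162 = 0.2939.

Posterior probability ≈ 0.2939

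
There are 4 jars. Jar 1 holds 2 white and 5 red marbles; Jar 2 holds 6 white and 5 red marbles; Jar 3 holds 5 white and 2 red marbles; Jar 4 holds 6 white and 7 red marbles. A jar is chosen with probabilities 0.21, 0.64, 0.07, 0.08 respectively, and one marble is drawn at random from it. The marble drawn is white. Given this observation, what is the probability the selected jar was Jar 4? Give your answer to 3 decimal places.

P(white|Jar 1) = 0.2857; P(white|Jar 2) = 0.5455; P(white|Jar 3) = 0.7143; P(white|Jar 4) = 0.4615.
Prior × likelihood for each source: 0.21·0.2857=0.06000, 0.64·0.5455=0.3491, 0.07·0.7143=0.05000, 0.08·0.4615=0.03692. Summing gives P(white) = 0.49601.
P(Jar 4 | white) = 0.03692 / 0.49601 = 0.074.

Posterior probability ≈ 0.074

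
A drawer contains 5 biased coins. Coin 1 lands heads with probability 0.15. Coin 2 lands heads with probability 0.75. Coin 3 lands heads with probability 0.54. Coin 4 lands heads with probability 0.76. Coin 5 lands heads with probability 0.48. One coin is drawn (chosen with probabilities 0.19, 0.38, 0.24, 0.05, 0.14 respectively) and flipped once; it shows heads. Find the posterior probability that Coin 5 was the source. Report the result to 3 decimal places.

Posterior probability ≈ 0.123

P(heads|C1) = 0.15; P(heads|C2) = 0.75; P(heads|C3) = 0.54; P(heads|C4) = 0.76; P(heads|C5) = 0.48.
Prior × likelihood for each source: 0.19·0.15=0.02850, 0.38·0.75=0.2850, 0.24·0.54=0.1296, 0.05·0.76=0.03800, 0.14·0.48=0.06720. Summing gives P(heads) = 0.54830.
P(Coin 5 | heads) = 0.06720 / 0.54830 = 0.123.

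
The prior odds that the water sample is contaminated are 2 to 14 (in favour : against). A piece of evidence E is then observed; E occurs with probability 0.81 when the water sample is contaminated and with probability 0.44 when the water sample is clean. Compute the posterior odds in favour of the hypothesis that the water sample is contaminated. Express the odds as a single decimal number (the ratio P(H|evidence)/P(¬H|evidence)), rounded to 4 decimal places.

Posterior odds ≈ 0.2630

Prior odds = 2/14 = 0.14286. In log-odds, ln(0.14286) = -1.9459.
Add log likelihood ratio: ln(1.8409) = 0.61026.
Posterior log-odds = -1.3357, so posterior odds = exp(-1.3357) = 0.26299.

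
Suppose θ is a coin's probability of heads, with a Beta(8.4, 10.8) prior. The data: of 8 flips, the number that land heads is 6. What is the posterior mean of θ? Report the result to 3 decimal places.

The binomial likelihood is conjugate to the Beta prior: with 6 successes and 2 failures, the posterior is Beta(8.4+6, 10.8+2) = Beta(14.4, 12.8).
Posterior mean = α/(α+β) = 14.4/27.2 = 0.529.

Posterior mean ≈ 0.529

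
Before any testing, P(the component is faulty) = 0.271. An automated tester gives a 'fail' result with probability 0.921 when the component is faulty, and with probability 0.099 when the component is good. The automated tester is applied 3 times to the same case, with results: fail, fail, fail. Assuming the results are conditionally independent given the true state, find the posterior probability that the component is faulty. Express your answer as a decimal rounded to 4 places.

Let H be the event that the component is faulty; start with P(H) = 0.271. P('fail'|H) = 0.921, P('fail'|¬H) = 0.099.
Update on result 1 ('fail'): P(H) ← 0.921·0.2710 / (0.921·0.2710 + 0.099·0.7290) = 0.24959/0.32176 = 0.7757.
Update on result 2 ('fail'): P(H) ← 0.921·0.7757 / (0.921·0.7757 + 0.099·0.2243) = 0.71442/0.73663 = 0.9699.
Update on result 3 ('fail'): P(H) ← 0.921·0.9699 / (0.921·0.9699 + 0.099·0.0301) = 0.89324/0.89622 = 0.9967.

Posterior P(H) ≈ 0.9967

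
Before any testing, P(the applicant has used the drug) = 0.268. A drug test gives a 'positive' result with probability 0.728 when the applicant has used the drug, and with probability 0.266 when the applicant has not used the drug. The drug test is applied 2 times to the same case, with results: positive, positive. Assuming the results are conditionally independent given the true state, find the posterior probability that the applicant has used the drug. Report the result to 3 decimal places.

Posterior P(H) ≈ 0.733

With H the event that the applicant has used the drug, the joint likelihood of the observed sequence is P(data|H) = 0.728·0.728 = 0.52998 and P(data|¬H) = 0.266·0.266 = 0.070756.
Bayes: P(H|data) = 0.268·0.52998 / (0.268·0.52998 + 0.732·0.070756) = 0.14204/0.19383 = 0.7328.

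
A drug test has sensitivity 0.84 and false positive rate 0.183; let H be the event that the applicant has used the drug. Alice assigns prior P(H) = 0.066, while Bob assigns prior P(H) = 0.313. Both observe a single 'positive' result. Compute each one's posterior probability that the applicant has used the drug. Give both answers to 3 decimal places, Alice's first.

The likelihood ratio for a 'positive' result is 0.84/0.183 = 4.5902.
Alice: prior odds 0.066/0.934 = 0.070664; posterior odds 0.32436; posterior probability 0.245.
Bob: prior odds 0.313/0.687 = 0.45560; posterior odds 2.0913; posterior probability 0.677.

Alice: 0.245; Bob: 0.677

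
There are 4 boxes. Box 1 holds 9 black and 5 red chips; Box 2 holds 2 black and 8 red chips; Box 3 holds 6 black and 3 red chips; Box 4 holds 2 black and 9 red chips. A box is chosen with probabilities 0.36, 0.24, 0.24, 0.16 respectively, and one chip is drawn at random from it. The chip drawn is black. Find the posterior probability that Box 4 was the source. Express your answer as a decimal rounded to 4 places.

P(black|Box 1) = 0.6429; P(black|Box 2) = 0.2; P(black|Box 3) = 0.6667; P(black|Box 4) = 0.1818.
Prior × likelihood for each source: 0.36·0.6429=0.2314, 0.24·0.2=0.04800, 0.24·0.6667=0.1600, 0.16·0.1818=0.02909. Summing gives P(black) = 0.46852.
P(Box 4 | black) = 0.02909 / 0.46852 = 0.0621.

Posterior probability ≈ 0.0621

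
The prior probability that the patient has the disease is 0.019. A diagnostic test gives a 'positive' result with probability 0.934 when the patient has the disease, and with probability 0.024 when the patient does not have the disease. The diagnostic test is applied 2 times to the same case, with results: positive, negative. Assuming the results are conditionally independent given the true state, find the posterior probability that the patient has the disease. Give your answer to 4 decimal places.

Posterior P(H) ≈ 0.0485

With H the event that the patient has the disease, the joint likelihood of the observed sequence is P(data|H) = 0.934·0.066 = 0.061644 and P(data|¬H) = 0.024·0.976 = 0.023424.
Bayes: P(H|data) = 0.019·0.061644 / (0.019·0.061644 + 0.981·0.023424) = 0.0011712/0.024150 = 0.0485.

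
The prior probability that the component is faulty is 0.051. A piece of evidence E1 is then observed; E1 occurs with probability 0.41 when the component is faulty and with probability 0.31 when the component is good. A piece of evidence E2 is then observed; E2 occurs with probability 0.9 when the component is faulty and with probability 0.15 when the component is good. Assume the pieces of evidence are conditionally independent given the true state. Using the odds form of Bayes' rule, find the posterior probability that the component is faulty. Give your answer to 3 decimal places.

Posterior probability ≈ 0.299

Prior odds = 0.051/(1−0.051) = 0.053741.
Likelihood ratio for E1 = 0.41/0.31 = 1.3226.
Likelihood ratio for E2 = 0.9/0.15 = 6.0000.
Posterior odds = prior odds × LR₁ × LR₂ = 0.42646.
Posterior probability = odds/(1+odds) = 0.42646/1.4265 = 0.299.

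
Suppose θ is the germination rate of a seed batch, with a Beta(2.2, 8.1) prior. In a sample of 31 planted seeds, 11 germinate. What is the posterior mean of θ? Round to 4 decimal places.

Posterior mean ≈ 0.3196

The binomial likelihood is conjugate to the Beta prior: with 11 successes and 20 failures, the posterior is Beta(2.2+11, 8.1+20) = Beta(13.2, 28.1).
Posterior mean = α/(α+β) = 13.2/41.3 = 0.3196.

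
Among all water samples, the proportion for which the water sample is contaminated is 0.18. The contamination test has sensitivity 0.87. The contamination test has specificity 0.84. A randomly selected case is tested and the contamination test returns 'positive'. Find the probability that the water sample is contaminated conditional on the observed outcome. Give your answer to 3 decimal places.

Let H be the event that the water sample is contaminated. P(H) = 0.18, so P(¬H) = 0.82. With E the 'positive' result, P(E|H) = 0.87 and P(E|¬H) = 0.16.
P(E) = 0.87·0.18 + 0.16·0.82 = 0.15660 + 0.13120 = 0.28780.
By Bayes' theorem, P(H|E) = 0.15660 / 0.28780 = 0.544.

P(H | E) ≈ 0.544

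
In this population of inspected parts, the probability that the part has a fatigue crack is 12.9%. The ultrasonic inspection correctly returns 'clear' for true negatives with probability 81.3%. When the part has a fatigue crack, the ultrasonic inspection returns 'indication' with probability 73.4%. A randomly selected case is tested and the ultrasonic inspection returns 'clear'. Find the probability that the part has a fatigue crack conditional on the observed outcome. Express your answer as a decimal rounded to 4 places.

P(H | E) ≈ 0.0462

Write H for 'the part has a fatigue crack'. Prior odds H:¬H = 0.129/0.871 = 0.14811. For the 'clear' outcome, the likelihood ratio is 0.266/0.813 = 0.32718.
Posterior odds = 0.14811 × 0.32718 = 0.048458, so P(H|E) = 0.048458/(1+0.048458) = 0.0462.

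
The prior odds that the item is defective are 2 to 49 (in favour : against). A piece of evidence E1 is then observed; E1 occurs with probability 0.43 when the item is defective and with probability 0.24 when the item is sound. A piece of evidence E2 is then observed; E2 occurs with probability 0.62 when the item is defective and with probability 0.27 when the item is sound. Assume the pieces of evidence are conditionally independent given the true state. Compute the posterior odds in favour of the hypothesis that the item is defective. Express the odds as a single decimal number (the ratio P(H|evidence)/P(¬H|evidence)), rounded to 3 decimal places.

Prior odds = 2/49 = 0.040816.
Likelihood ratio for E1 = 0.43/0.24 = 1.7917.
Likelihood ratio for E2 = 0.62/0.27 = 2.2963.
Posterior odds = prior odds × LR₁ × LR₂ = 0.16793.

Posterior odds ≈ 0.168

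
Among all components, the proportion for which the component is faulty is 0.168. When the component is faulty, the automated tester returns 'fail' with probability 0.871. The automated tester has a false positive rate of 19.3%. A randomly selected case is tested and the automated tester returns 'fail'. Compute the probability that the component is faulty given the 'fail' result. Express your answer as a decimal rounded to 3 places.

P(H | E) ≈ 0.477

Let H be the event that the component is faulty. P(H) = 0.168, so P(¬H) = 0.832. With E the 'fail' result, P(E|H) = 0.871 and P(E|¬H) = 0.193.
P(E) = 0.871·0.168 + 0.193·0.832 = 0.14633 + 0.16058 = 0.30690.
By Bayes' theorem, P(H|E) = 0.14633 / 0.30690 = 0.477.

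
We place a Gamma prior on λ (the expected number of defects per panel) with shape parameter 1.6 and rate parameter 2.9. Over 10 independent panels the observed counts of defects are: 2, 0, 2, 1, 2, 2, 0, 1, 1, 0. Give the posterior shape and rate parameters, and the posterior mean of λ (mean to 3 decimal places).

The Poisson likelihood adds the total count to the shape and the number of exposure periods to the rate. Here ∑xᵢ = 11 and n = 10, so shape 1.6→12.6 and rate 2.9→12.9.
E[λ | data] = 12.6/12.9 = 0.977.

Posterior: Gamma(shape=12.6, rate=12.9); mean ≈ 0.977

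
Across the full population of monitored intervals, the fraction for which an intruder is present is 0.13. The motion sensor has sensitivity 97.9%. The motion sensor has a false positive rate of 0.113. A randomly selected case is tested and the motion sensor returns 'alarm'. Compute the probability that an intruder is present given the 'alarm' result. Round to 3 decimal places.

P(H | E) ≈ 0.564

Write H for 'an intruder is present'. Prior odds H:¬H = 0.13/0.87 = 0.14943. For the 'alarm' outcome, the likelihood ratio is 0.979/0.113 = 8.6637.
Posterior odds = 0.14943 × 8.6637 = 1.2946, so P(H|E) = 1.2946/(1+1.2946) = 0.564.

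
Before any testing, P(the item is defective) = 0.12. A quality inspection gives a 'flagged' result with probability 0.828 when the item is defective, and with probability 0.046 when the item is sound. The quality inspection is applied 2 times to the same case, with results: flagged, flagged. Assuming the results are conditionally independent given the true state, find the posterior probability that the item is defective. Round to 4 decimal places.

With H the event that the item is defective, the joint likelihood of the observed sequence is P(data|H) = 0.828·0.828 = 0.68558 and P(data|¬H) = 0.046·0.046 = 0.0021160.
Bayes: P(H|data) = 0.12·0.68558 / (0.12·0.68558 + 0.88·0.0021160) = 0.082270/0.084132 = 0.9779.

Posterior P(H) ≈ 0.9779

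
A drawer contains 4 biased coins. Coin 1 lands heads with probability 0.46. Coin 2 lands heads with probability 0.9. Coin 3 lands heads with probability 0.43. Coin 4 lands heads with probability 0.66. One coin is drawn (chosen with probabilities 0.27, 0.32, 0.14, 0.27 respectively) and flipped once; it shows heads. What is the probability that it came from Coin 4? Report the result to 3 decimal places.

Tabulate prior·likelihood by source: [1] prior 0.27, lik 0.46, product 0.1242; [2] prior 0.32, lik 0.9, product 0.2880; [3] prior 0.14, lik 0.43, product 0.06020; [4] prior 0.27, lik 0.66, product 0.1782.
Normalizing constant = 0.65060; the posterior for Coin 4 is its product over the sum, 0.1782/0.65060 = 0.274.

Posterior probability ≈ 0.274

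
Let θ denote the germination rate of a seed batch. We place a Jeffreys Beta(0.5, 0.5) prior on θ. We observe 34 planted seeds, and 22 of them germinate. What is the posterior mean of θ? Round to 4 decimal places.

Posterior mean ≈ 0.6429

The binomial likelihood is conjugate to the Beta prior: with 22 successes and 12 failures, the posterior is Beta(0.5+22, 0.5+12) = Beta(22.5, 12.5).
Posterior mean = α/(α+β) = 22.5/35 = 0.6429.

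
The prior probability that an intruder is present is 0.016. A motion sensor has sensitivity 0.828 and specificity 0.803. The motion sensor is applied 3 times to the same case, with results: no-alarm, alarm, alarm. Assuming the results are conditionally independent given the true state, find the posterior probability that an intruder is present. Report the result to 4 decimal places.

With H the event that an intruder is present, the joint likelihood of the observed sequence is P(data|H) = 0.172·0.828·0.828 = 0.11792 and P(data|¬H) = 0.803·0.197·0.197 = 0.031164.
Bayes: P(H|data) = 0.016·0.11792 / (0.016·0.11792 + 0.984·0.031164) = 0.0018867/0.032552 = 0.0580.

Posterior P(H) ≈ 0.0580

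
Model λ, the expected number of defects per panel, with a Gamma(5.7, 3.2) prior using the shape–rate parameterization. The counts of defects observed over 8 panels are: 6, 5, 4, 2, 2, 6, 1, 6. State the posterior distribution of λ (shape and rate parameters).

Total count ∑xᵢ = 32 over n = 8 panels.
Gamma is conjugate to the Poisson likelihood: posterior is Gamma(shape = 5.7+32 = 37.7, rate = 3.2+8 = 11.2).

Posterior: Gamma(shape=37.7, rate=11.2)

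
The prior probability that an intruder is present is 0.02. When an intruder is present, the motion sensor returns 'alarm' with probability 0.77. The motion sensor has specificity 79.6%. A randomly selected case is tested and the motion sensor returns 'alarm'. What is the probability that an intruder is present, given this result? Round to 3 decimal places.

P(H | E) ≈ 0.072

Let H be the event that an intruder is present. P(H) = 0.02, so P(¬H) = 0.98. With E the 'alarm' result, P(E|H) = 0.77 and P(E|¬H) = 0.204.
P(E) = 0.77·0.02 + 0.204·0.98 = 0.015400 + 0.19992 = 0.21532.
By Bayes' theorem, P(H|E) = 0.015400 / 0.21532 = 0.072.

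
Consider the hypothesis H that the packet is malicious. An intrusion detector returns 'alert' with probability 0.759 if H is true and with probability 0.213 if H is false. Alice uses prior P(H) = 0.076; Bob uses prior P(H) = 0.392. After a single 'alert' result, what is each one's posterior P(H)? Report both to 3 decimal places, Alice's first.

The likelihood ratio for an 'alert' result is 0.759/0.213 = 3.5634.
Alice: prior odds 0.076/0.924 = 0.082251; posterior odds 0.29309; posterior probability 0.227.
Bob: prior odds 0.392/0.608 = 0.64474; posterior odds 2.2974; posterior probability 0.697.

Alice: 0.227; Bob: 0.697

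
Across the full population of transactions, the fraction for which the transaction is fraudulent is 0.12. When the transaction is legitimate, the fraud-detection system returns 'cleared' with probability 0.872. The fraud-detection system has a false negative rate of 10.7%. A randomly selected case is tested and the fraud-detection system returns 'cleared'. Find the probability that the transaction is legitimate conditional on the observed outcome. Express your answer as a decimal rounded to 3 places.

P(¬H | E) ≈ 0.984

Let H be the event that the transaction is fraudulent. P(H) = 0.12, so P(¬H) = 0.88. With E the 'cleared' result, P(E|H) = 0.107 and P(E|¬H) = 0.872.
P(E) = 0.107·0.12 + 0.872·0.88 = 0.012840 + 0.76736 = 0.78020.
By Bayes' theorem, P(H|E) = 0.012840 / 0.78020 = 0.016. Hence P(¬H|E) = 1 − 0.016 = 0.984.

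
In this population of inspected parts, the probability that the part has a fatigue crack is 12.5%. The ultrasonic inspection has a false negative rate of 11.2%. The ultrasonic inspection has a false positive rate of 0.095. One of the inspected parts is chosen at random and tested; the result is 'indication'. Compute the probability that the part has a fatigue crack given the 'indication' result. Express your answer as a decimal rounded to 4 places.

Write H for 'the part has a fatigue crack'. Prior odds H:¬H = 0.125/0.875 = 0.14286. For the 'indication' outcome, the likelihood ratio is 0.888/0.095 = 9.3474.
Posterior odds = 0.14286 × 9.3474 = 1.3353, so P(H|E) = 1.3353/(1+1.3353) = 0.5718.

P(H | E) ≈ 0.5718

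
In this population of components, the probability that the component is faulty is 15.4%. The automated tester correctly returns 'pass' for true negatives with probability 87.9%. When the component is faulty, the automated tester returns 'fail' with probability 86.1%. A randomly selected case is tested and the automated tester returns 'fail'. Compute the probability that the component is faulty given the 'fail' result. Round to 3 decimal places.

Write H for 'the component is faulty'. Prior odds H:¬H = 0.154/0.846 = 0.18203. For the 'fail' outcome, the likelihood ratio is 0.861/0.121 = 7.1157.
Posterior odds = 0.18203 × 7.1157 = 1.2953, so P(H|E) = 1.2953/(1+1.2953) = 0.564.

P(H | E) ≈ 0.564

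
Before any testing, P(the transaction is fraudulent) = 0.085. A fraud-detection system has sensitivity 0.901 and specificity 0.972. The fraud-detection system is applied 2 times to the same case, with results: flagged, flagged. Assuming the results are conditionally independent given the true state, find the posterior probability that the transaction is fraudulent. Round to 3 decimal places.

Posterior P(H) ≈ 0.990

Let H be the event that the transaction is fraudulent; start with P(H) = 0.085. P('flagged'|H) = 0.901, P('flagged'|¬H) = 0.028.
Update on result 1 ('flagged'): P(H) ← 0.901·0.0850 / (0.901·0.0850 + 0.028·0.9150) = 0.076585/0.10221 = 0.7493.
Update on result 2 ('flagged'): P(H) ← 0.901·0.7493 / (0.901·0.7493 + 0.028·0.2507) = 0.67514/0.68216 = 0.9897.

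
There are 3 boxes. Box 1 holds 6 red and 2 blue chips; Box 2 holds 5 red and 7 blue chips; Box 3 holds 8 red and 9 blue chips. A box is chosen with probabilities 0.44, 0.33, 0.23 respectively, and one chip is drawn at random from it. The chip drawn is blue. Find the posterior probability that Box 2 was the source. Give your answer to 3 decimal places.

Posterior probability ≈ 0.454

P(blue|Box 1) = 0.25; P(blue|Box 2) = 0.5833; P(blue|Box 3) = 0.5294.
Prior × likelihood for each source: 0.44·0.25=0.1100, 0.33·0.5833=0.1925, 0.23·0.5294=0.1218. Summing gives P(blue) = 0.42426.
P(Box 2 | blue) = 0.1925 / 0.42426 = 0.454.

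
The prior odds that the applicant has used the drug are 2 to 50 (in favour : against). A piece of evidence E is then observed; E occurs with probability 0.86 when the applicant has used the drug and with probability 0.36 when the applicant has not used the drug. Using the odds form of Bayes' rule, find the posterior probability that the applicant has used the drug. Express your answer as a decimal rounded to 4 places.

Prior odds = 2/50 = 0.040000. In log-odds, ln(0.040000) = -3.2189.
Add log likelihood ratio: ln(2.3889) = 0.87083.
Posterior log-odds = -2.3480, so posterior odds = exp(-2.3480) = 0.095556. Converting, P(H|E) = 0.095556/1.0956 = 0.0872.

Posterior probability ≈ 0.0872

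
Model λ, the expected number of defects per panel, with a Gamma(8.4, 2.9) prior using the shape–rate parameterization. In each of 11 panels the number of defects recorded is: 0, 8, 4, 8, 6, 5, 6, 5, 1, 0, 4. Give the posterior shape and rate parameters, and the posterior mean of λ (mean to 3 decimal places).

Posterior: Gamma(shape=55.4, rate=13.9); mean ≈ 3.986

The Poisson likelihood adds the total count to the shape and the number of exposure periods to the rate. Here ∑xᵢ = 47 and n = 11, so shape 8.4→55.4 and rate 2.9→13.9.
E[λ | data] = 55.4/13.9 = 3.986.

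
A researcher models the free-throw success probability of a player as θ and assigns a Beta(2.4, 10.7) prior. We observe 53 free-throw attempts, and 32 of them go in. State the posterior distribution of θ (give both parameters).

The binomial likelihood is conjugate to the Beta prior: with 32 successes and 21 failures, the posterior is Beta(2.4+32, 10.7+21) = Beta(34.4, 31.7).

Posterior: Beta(34.4, 31.7)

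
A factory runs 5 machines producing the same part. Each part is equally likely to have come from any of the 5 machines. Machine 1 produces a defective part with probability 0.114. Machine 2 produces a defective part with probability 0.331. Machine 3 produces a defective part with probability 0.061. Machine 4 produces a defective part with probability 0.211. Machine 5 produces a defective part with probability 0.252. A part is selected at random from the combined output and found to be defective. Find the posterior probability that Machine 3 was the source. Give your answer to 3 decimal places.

Posterior probability ≈ 0.063

P(defective|M1) = 0.114; P(defective|M2) = 0.331; P(defective|M3) = 0.061; P(defective|M4) = 0.211; P(defective|M5) = 0.252.
Prior × likelihood for each source: 0.2·0.114=0.02280, 0.2·0.331=0.06620, 0.2·0.061=0.01220, 0.2·0.211=0.04220, 0.2·0.252=0.05040. Summing gives P(defective) = 0.19380.
P(Machine 3 | defective) = 0.01220 / 0.19380 = 0.063.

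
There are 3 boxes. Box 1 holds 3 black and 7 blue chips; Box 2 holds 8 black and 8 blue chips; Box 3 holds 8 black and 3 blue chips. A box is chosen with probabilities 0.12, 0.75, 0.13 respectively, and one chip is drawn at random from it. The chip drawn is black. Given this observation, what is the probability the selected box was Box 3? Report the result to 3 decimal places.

P(black|Box 1) = 0.3; P(black|Box 2) = 0.5; P(black|Box 3) = 0.7273.
Prior × likelihood for each source: 0.12·0.3=0.03600, 0.75·0.5=0.3750, 0.13·0.7273=0.09455. Summing gives P(black) = 0.50555.
P(Box 3 | black) = 0.09455 / 0.50555 = 0.187.

Posterior probability ≈ 0.187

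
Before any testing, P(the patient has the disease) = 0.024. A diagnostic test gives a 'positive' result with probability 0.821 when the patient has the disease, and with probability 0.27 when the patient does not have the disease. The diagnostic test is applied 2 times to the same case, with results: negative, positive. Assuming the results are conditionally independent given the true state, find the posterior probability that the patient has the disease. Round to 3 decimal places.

Posterior P(H) ≈ 0.018

With H the event that the patient has the disease, the joint likelihood of the observed sequence is P(data|H) = 0.179·0.821 = 0.14696 and P(data|¬H) = 0.73·0.27 = 0.19710.
Bayes: P(H|data) = 0.024·0.14696 / (0.024·0.14696 + 0.976·0.19710) = 0.0035270/0.19590 = 0.0180.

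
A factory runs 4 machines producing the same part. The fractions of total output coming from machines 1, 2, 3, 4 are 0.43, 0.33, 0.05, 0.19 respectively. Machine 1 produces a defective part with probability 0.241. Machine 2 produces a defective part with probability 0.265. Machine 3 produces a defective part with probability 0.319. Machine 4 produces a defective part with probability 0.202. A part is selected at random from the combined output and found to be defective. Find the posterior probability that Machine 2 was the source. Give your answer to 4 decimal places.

Tabulate prior·likelihood by source: [1] prior 0.43, lik 0.241, product 0.1036; [2] prior 0.33, lik 0.265, product 0.08745; [3] prior 0.05, lik 0.319, product 0.01595; [4] prior 0.19, lik 0.202, product 0.03838.
Normalizing constant = 0.24541; the posterior for Machine 2 is its product over the sum, 0.08745/0.24541 = 0.3563.

Posterior probability ≈ 0.3563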